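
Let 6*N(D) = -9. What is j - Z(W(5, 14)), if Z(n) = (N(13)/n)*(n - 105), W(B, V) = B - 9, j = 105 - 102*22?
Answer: -16785/8 ≈ -2098.1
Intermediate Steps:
j = -2139 (j = 105 - 2244 = -2139)
N(D) = -3/2 (N(D) = (⅙)*(-9) = -3/2)
W(B, V) = -9 + B
Z(n) = -3*(-105 + n)/(2*n) (Z(n) = (-3/(2*n))*(n - 105) = (-3/(2*n))*(-105 + n) = -3*(-105 + n)/(2*n))
j - Z(W(5, 14)) = -2139 - 3*(105 - (-9 + 5))/(2*(-9 + 5)) = -2139 - 3*(105 - 1*(-4))/(2*(-4)) = -2139 - 3*(-1)*(105 + 4)/(2*4) = -2139 - 3*(-1)*109/(2*4) = -2139 - 1*(-327/8) = -2139 + 327/8 = -16785/8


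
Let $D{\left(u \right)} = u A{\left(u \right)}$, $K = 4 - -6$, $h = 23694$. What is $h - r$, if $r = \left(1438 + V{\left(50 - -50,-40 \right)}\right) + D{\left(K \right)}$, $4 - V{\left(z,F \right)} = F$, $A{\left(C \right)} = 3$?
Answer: $22182$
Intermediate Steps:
$K = 10$ ($K = 4 + 6 = 10$)
$V{\left(z,F \right)} = 4 - F$
$D{\left(u \right)} = 3 u$ ($D{\left(u \right)} = u 3 = 3 u$)
$r = 1512$ ($r = \left(1438 + \left(4 - -40\right)\right) + 3 \cdot 10 = \left(1438 + \left(4 + 40\right)\right) + 30 = \left(1438 + 44\right) + 30 = 1482 + 30 = 1512$)
$h - r = 23694 - 1512 = 22182$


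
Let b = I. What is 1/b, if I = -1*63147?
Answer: -1/63147 ≈ -1.5836e-5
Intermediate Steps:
I = -63147
b = -63147
1/b = 1/(-63147) = -1/63147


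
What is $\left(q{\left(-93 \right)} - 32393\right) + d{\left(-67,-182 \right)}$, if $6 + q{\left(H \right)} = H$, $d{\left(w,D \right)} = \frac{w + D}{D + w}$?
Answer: $-32491$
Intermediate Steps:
$d{\left(w,D \right)} = 1$ ($d{\left(w,D \right)} = \frac{D + w}{D + w} = 1$)
$q{\left(H \right)} = -6 + H$
$\left(q{\left(-93 \right)} - 32393\right) + d{\left(-67,-182 \right)} = \left(\left(-6 - 93\right) - 32393\right) + 1 = \left(-99 - 32393\right) + 1 = -32492 + 1 = -32491$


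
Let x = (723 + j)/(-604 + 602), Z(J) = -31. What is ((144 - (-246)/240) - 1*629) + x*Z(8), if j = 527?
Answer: 755641/40 ≈ 18891.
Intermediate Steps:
x = -625 (x = (723 + 527)/(-604 + 602) = 1250/(-2) = 1250*(-1/2) = -625)
((144 - (-246)/240) - 1*629) + x*Z(8) = ((144 - (-246)/240) - 1*629) - 625*(-31) = ((144 - (-246)/240) - 629) + 19375 = ((144 - 1*(-41/40)) - 629) + 19375 = ((144 + 41/40) - 629) + 19375 = (5801/40 - 629) + 19375 = -19359/40 + 19375 = 755641/40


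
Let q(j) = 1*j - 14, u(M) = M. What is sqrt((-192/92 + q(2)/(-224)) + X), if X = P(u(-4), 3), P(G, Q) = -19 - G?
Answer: I*sqrt(7064358)/644 ≈ 4.1272*I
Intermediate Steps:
q(j) = -14 + j (q(j) = j - 14 = -14 + j)
X = -15 (X = -19 - 1*(-4) = -19 + 4 = -15)
sqrt((-192/92 + q(2)/(-224)) + X) = sqrt((-192/92 + (-14 + 2)/(-224)) - 15) = sqrt((-192*1/92 - 12*(-1/224)) - 15) = sqrt((-48/23 + 3/56) - 15) = sqrt(-2619/1288 - 15) = sqrt(-21939/1288) = I*sqrt(7064358)/644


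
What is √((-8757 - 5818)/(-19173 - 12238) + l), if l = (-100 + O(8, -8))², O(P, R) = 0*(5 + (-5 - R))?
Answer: 5*√394678681013/31411 ≈ 100.00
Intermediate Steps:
O(P, R) = 0 (O(P, R) = 0*(-R) = 0)
l = 10000 (l = (-100 + 0)² = (-100)² = 10000)
√((-8757 - 5818)/(-19173 - 12238) + l) = √((-8757 - 5818)/(-19173 - 12238) + 10000) = √(-14575/(-31411) + 10000) = √(-14575*(-1/31411) + 10000) = √(14575/31411 + 10000) = √(314124575/31411) = 5*√394678681013/31411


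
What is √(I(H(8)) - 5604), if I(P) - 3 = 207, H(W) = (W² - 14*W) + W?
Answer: I*√5394 ≈ 73.444*I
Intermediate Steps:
H(W) = W² - 13*W
I(P) = 210 (I(P) = 3 + 207 = 210)
√(I(H(8)) - 5604) = √(210 - 5604) = √(-5394) = I*√5394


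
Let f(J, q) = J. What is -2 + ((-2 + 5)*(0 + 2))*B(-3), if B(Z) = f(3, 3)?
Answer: 16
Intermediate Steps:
B(Z) = 3
-2 + ((-2 + 5)*(0 + 2))*B(-3) = -2 + ((-2 + 5)*(0 + 2))*3 = -2 + (3*2)*3 = -2 + 6*3 = -2 + 18 = 16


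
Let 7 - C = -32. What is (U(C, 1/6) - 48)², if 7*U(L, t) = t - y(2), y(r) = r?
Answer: 4108729/1764 ≈ 2329.2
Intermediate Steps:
C = 39 (C = 7 - 1*(-32) = 7 + 32 = 39)
U(L, t) = -2/7 + t/7 (U(L, t) = (t - 1*2)/7 = (t - 2)/7 = (-2 + t)/7 = -2/7 + t/7)
(U(C, 1/6) - 48)² = ((-2/7 + (⅐)/6) - 48)² = ((-2/7 + (⅐)*(⅙)) - 48)² = ((-2/7 + 1/42) - 48)² = (-11/42 - 48)² = (-2027/42)² = 4108729/1764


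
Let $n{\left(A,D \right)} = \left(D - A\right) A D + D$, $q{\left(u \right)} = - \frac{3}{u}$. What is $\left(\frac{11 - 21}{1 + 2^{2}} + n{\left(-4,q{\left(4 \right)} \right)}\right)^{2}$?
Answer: $49$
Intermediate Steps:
$n{\left(A,D \right)} = D + A D \left(D - A\right)$ ($n{\left(A,D \right)} = A \left(D - A\right) D + D = A D \left(D - A\right) + D = D + A D \left(D - A\right)$)
$\left(\frac{11 - 21}{1 + 2^{2}} + n{\left(-4,q{\left(4 \right)} \right)}\right)^{2} = \left(\frac{11 - 21}{1 + 2^{2}} + - \frac{3}{4} \left(1 - \left(-4\right)^{2} - 4 \left(- \frac{3}{4}\right)\right)\right)^{2} = \left(- \frac{10}{1 + 4} + \left(-3\right) \frac{1}{4} \left(1 - 16 - 4 \left(\left(-3\right) \frac{1}{4}\right)\right)\right)^{2} = \left(- \frac{10}{5} - \frac{3 \left(1 - 16 - -3\right)}{4}\right)^{2} = \left(\left(-10\right) \frac{1}{5} - \frac{3 \left(1 - 16 + 3\right)}{4}\right)^{2} = \left(-2 - -9\right)^{2} = \left(-2 + 9\right)^{2} = 7^{2} = 49$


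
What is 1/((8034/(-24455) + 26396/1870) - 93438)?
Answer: -914617/85447373434 ≈ -1.0704e-5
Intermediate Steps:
1/((8034/(-24455) + 26396/1870) - 93438) = 1/((8034*(-1/24455) + 26396*(1/1870)) - 93438) = 1/((-8034/24455 + 13198/935) - 93438) = 1/(12609812/914617 - 93438) = 1/(-85447373434/914617) = -914617/85447373434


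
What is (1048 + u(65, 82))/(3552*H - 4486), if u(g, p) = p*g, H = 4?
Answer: 3189/4861 ≈ 0.65604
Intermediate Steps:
u(g, p) = g*p
(1048 + u(65, 82))/(3552*H - 4486) = (1048 + 65*82)/(3552*4 - 4486) = (1048 + 5330)/(14208 - 4486) = 6378/9722 = 6378*(1/9722) = 3189/4861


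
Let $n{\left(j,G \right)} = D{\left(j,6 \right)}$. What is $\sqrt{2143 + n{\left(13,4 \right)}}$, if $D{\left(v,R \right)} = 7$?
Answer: $5 \sqrt{86} \approx 46.368$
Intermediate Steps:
$n{\left(j,G \right)} = 7$
$\sqrt{2143 + n{\left(13,4 \right)}} = \sqrt{2143 + 7} = \sqrt{2150} = 5 \sqrt{86}$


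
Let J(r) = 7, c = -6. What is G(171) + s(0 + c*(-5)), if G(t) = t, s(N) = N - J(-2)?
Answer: 194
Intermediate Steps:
s(N) = -7 + N (s(N) = N - 1*7 = N - 7 = -7 + N)
G(171) + s(0 + c*(-5)) = 171 + (-7 + (0 - 6*(-5))) = 171 + (-7 + (0 + 30)) = 171 + (-7 + 30) = 171 + 23 = 194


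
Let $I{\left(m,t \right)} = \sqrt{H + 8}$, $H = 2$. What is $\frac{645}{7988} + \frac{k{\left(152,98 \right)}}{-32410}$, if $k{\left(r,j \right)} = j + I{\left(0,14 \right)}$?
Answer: $\frac{1437259}{18492220} - \frac{\sqrt{10}}{32410} \approx 0.077625$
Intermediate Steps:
$I{\left(m,t \right)} = \sqrt{10}$ ($I{\left(m,t \right)} = \sqrt{2 + 8} = \sqrt{10}$)
$k{\left(r,j \right)} = j + \sqrt{10}$
$\frac{645}{7988} + \frac{k{\left(152,98 \right)}}{-32410} = \frac{645}{7988} + \frac{98 + \sqrt{10}}{-32410} = 645 \cdot \frac{1}{7988} + \left(98 + \sqrt{10}\right) \left(- \frac{1}{32410}\right) = \frac{645}{7988} - \left(\frac{7}{2315} + \frac{\sqrt{10}}{32410}\right) = \frac{1437259}{18492220} - \frac{\sqrt{10}}{32410}$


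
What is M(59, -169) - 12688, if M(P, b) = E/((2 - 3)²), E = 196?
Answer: -12492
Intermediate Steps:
M(P, b) = 196 (M(P, b) = 196/((2 - 3)²) = 196/((-1)²) = 196/1 = 196*1 = 196)
M(59, -169) - 12688 = 196 - 12688 = -12492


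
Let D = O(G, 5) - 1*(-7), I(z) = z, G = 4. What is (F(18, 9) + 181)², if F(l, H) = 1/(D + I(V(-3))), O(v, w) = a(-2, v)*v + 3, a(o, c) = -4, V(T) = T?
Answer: 2650384/81 ≈ 32721.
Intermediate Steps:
O(v, w) = 3 - 4*v (O(v, w) = -4*v + 3 = 3 - 4*v)
D = -6 (D = (3 - 4*4) - 1*(-7) = (3 - 16) + 7 = -13 + 7 = -6)
F(l, H) = -⅑ (F(l, H) = 1/(-6 - 3) = 1/(-9) = -⅑)
(F(18, 9) + 181)² = (-⅑ + 181)² = (1628/9)² = 2650384/81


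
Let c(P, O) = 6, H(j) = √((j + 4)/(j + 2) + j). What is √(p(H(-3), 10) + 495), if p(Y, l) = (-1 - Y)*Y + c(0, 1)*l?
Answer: √(559 - 2*I) ≈ 23.643 - 0.0423*I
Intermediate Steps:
H(j) = √(j + (4 + j)/(2 + j)) (H(j) = √((4 + j)/(2 + j) + j) = √(j + (4 + j)/(2 + j)))
p(Y, l) = 6*l + Y*(-1 - Y) (p(Y, l) = (-1 - Y)*Y + 6*l = Y*(-1 - Y) + 6*l = 6*l + Y*(-1 - Y))
√(p(H(-3), 10) + 495) = √((-√((4 - 3 - 3*(2 - 3))/(2 - 3)) - (√((4 - 3 - 3*(2 - 3))/(2 - 3)))² + 6*10) + 495) = √((-√((4 - 3 - 3*(-1))/(-1)) - (√((4 - 3 - 3*(-1))/(-1)))² + 60) + 495) = √((-√(-(4 - 3 + 3)) - (√(-(4 - 3 + 3)))² + 60) + 495) = √((-√(-1*4) - (√(-1*4))² + 60) + 495) = √((-√(-4) - (√(-4))² + 60) + 495) = √((-2*I - (2*I)² + 60) + 495) = √((-2*I - 1*(-4) + 60) + 495) = √((-2*I + 4 + 60) + 495) = √((64 - 2*I) + 495) = √(559 - 2*I)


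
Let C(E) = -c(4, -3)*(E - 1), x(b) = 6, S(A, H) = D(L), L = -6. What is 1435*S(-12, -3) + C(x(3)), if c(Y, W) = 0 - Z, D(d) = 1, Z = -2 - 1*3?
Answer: 1410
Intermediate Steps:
Z = -5 (Z = -2 - 3 = -5)
c(Y, W) = 5 (c(Y, W) = 0 - 1*(-5) = 0 + 5 = 5)
S(A, H) = 1
C(E) = 5 - 5*E (C(E) = -5*(E - 1) = -5*(-1 + E) = -(-5 + 5*E) = 5 - 5*E)
1435*S(-12, -3) + C(x(3)) = 1435*1 + (5 - 5*6) = 1435 + (5 - 30) = 1435 - 25 = 1410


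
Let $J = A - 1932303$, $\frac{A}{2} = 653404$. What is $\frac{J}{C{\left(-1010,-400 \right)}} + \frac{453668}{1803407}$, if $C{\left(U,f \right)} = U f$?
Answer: $- \frac{188948037893}{145715285600} \approx -1.2967$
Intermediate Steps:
$A = 1306808$ ($A = 2 \cdot 653404 = 1306808$)
$J = -625495$ ($J = 1306808 - 1932303 = -625495$)
$\frac{J}{C{\left(-1010,-400 \right)}} + \frac{453668}{1803407} = - \frac{625495}{\left(-1010\right) \left(-400\right)} + \frac{453668}{1803407} = - \frac{625495}{404000} + 453668 \cdot \frac{1}{1803407} = \left(-625495\right) \frac{1}{404000} + \frac{453668}{1803407} = - \frac{125099}{80800} + \frac{453668}{1803407} = - \frac{188948037893}{145715285600}$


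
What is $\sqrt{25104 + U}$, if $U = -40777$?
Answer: $i \sqrt{15673} \approx 125.19 i$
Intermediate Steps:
$\sqrt{25104 + U} = \sqrt{25104 - 40777} = \sqrt{-15673} = i \sqrt{15673}$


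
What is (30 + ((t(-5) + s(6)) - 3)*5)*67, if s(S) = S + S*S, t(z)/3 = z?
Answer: 10050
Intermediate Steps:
t(z) = 3*z
s(S) = S + S²
(30 + ((t(-5) + s(6)) - 3)*5)*67 = (30 + ((3*(-5) + 6*(1 + 6)) - 3)*5)*67 = (30 + ((-15 + 6*7) - 3)*5)*67 = (30 + ((-15 + 42) - 3)*5)*67 = (30 + (27 - 3)*5)*67 = (30 + 24*5)*67 = (30 + 120)*67 = 150*67 = 10050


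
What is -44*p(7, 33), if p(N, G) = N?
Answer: -308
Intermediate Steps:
-44*p(7, 33) = -44*7 = -308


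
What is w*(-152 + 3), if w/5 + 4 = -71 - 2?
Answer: 57365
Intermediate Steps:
w = -385 (w = -20 + 5*(-71 - 2) = -20 + 5*(-73) = -20 - 365 = -385)
w*(-152 + 3) = -385*(-152 + 3) = -385*(-149) = 57365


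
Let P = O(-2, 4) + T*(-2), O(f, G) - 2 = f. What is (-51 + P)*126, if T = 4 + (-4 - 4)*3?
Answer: -1386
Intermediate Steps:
O(f, G) = 2 + f
T = -20 (T = 4 - 8*3 = 4 - 24 = -20)
P = 40 (P = (2 - 2) - 20*(-2) = 0 + 40 = 40)
(-51 + P)*126 = (-51 + 40)*126 = -11*126 = -1386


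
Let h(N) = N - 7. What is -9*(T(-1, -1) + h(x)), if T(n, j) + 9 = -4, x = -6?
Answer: 234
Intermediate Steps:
h(N) = -7 + N
T(n, j) = -13 (T(n, j) = -9 - 4 = -13)
-9*(T(-1, -1) + h(x)) = -9*(-13 + (-7 - 6)) = -9*(-13 - 13) = -9*(-26) = 234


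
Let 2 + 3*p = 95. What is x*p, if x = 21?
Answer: 651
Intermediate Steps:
p = 31 (p = -⅔ + (⅓)*95 = -⅔ + 95/3 = 31)
x*p = 21*31 = 651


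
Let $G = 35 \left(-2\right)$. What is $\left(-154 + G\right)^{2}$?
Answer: $50176$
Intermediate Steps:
$G = -70$
$\left(-154 + G\right)^{2} = \left(-154 - 70\right)^{2} = \left(-224\right)^{2} = 50176$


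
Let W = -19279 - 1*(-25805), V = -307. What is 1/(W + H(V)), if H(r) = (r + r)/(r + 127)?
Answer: 90/587647 ≈ 0.00015315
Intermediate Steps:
H(r) = 2*r/(127 + r) (H(r) = (2*r)/(127 + r) = 2*r/(127 + r))
W = 6526 (W = -19279 + 25805 = 6526)
1/(W + H(V)) = 1/(6526 + 2*(-307)/(127 - 307)) = 1/(6526 + 2*(-307)/(-180)) = 1/(6526 + 2*(-307)*(-1/180)) = 1/(6526 + 307/90) = 1/(587647/90) = 90/587647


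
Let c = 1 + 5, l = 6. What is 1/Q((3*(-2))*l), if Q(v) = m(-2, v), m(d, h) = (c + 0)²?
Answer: 1/36 ≈ 0.027778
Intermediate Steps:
c = 6
m(d, h) = 36 (m(d, h) = (6 + 0)² = 6² = 36)
Q(v) = 36
1/Q((3*(-2))*l) = 1/36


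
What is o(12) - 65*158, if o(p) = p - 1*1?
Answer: -10259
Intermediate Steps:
o(p) = -1 + p (o(p) = p - 1 = -1 + p)
o(12) - 65*158 = (-1 + 12) - 65*158 = 11 - 10270 = -10259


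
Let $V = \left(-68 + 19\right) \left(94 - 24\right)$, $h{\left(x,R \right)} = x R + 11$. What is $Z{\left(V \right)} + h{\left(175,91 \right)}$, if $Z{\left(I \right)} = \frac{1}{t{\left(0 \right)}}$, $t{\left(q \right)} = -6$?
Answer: $\frac{95615}{6} \approx 15936.0$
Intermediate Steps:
$h{\left(x,R \right)} = 11 + R x$ ($h{\left(x,R \right)} = R x + 11 = 11 + R x$)
$V = -3430$ ($V = \left(-49\right) 70 = -3430$)
$Z{\left(I \right)} = - \frac{1}{6}$ ($Z{\left(I \right)} = \frac{1}{-6} = - \frac{1}{6}$)
$Z{\left(V \right)} + h{\left(175,91 \right)} = - \frac{1}{6} + \left(11 + 91 \cdot 175\right) = - \frac{1}{6} + \left(11 + 15925\right) = - \frac{1}{6} + 15936 = \frac{95615}{6}$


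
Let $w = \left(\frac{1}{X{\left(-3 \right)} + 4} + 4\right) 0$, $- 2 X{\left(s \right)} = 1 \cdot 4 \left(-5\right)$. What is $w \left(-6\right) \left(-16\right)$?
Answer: $0$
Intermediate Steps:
$X{\left(s \right)} = 10$ ($X{\left(s \right)} = - \frac{1 \cdot 4 \left(-5\right)}{2} = - \frac{4 \left(-5\right)}{2} = \left(- \frac{1}{2}\right) \left(-20\right) = 10$)
$w = 0$ ($w = \left(\frac{1}{10 + 4} + 4\right) 0 = \left(\frac{1}{14} + 4\right) 0 = \frac{57}{14} \cdot 0 = 0$)
$w \left(-6\right) \left(-16\right) = 0 \left(-6\right) \left(-16\right) = 0 \left(-16\right) = 0$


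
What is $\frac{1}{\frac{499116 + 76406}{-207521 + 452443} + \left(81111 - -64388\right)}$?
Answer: $\frac{122461}{17818240800} \approx 6.8728 \cdot 10^{-6}$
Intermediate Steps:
$\frac{1}{\frac{499116 + 76406}{-207521 + 452443} + \left(81111 - -64388\right)} = \frac{1}{\frac{575522}{244922} + \left(81111 + 64388\right)} = \frac{1}{575522 \cdot \frac{1}{244922} + 145499} = \frac{1}{\frac{287761}{122461} + 145499} = \frac{1}{\frac{17818240800}{122461}} = \frac{122461}{17818240800}$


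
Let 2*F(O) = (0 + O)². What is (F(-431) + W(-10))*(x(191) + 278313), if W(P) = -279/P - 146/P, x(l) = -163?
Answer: 25846532450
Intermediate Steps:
W(P) = -425/P
F(O) = O²/2 (F(O) = (0 + O)²/2 = O²/2)
(F(-431) + W(-10))*(x(191) + 278313) = ((½)*(-431)² - 425/(-10))*(-163 + 278313) = ((½)*185761 - 425*(-⅒))*278150 = (185761/2 + 85/2)*278150 = 92923*278150 = 25846532450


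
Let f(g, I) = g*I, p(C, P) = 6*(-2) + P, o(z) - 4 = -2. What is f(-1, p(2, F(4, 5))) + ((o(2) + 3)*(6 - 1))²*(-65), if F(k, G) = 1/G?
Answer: -203066/5 ≈ -40613.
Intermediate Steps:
o(z) = 2 (o(z) = 4 - 2 = 2)
p(C, P) = -12 + P
f(g, I) = I*g
f(-1, p(2, F(4, 5))) + ((o(2) + 3)*(6 - 1))²*(-65) = (-12 + 1/5)*(-1) + ((2 + 3)*(6 - 1))²*(-65) = (-12 + ⅕)*(-1) + (5*5)²*(-65) = -59/5*(-1) + 25²*(-65) = 59/5 + 625*(-65) = 59/5 - 40625 = -203066/5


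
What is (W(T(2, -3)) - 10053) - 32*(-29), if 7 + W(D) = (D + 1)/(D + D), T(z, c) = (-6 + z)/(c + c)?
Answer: -36523/4 ≈ -9130.8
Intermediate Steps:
T(z, c) = (-6 + z)/(2*c) (T(z, c) = (-6 + z)/((2*c)) = (-6 + z)*(1/(2*c)) = (-6 + z)/(2*c))
W(D) = -7 + (1 + D)/(2*D) (W(D) = -7 + (D + 1)/(D + D) = -7 + (1 + D)/((2*D)) = -7 + (1 + D)*(1/(2*D)) = -7 + (1 + D)/(2*D))
(W(T(2, -3)) - 10053) - 32*(-29) = ((1 - 13*(-6 + 2)/(2*(-3)))/(2*(((½)*(-6 + 2)/(-3)))) - 10053) - 32*(-29) = ((1 - 13*(-1)*(-4)/(2*3))/(2*(((½)*(-⅓)*(-4)))) - 10053) + 928 = ((1 - 13*⅔)/(2*(⅔)) - 10053) + 928 = ((½)*(3/2)*(1 - 26/3) - 10053) + 928 = ((½)*(3/2)*(-23/3) - 10053) + 928 = (-23/4 - 10053) + 928 = -40235/4 + 928 = -36523/4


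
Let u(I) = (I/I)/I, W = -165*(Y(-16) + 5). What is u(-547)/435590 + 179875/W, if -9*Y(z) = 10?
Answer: -5143008952127/18346615210 ≈ -280.32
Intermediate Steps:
Y(z) = -10/9 (Y(z) = -1/9*10 = -10/9)
W = -1925/3 (W = -165*(-10/9 + 5) = -165*35/9 = -1925/3 ≈ -641.67)
u(I) = 1/I
u(-547)/435590 + 179875/W = 1/(-547*435590) + 179875/(-1925/3) = -1/547*1/435590 + 179875*(-3/1925) = -1/238267730 - 21585/77 = -5143008952127/18346615210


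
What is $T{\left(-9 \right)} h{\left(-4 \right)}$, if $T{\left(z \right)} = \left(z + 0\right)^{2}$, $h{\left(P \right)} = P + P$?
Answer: $-648$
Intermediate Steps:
$h{\left(P \right)} = 2 P$
$T{\left(z \right)} = z^{2}$
$T{\left(-9 \right)} h{\left(-4 \right)} = \left(-9\right)^{2} \cdot 2 \left(-4\right) = 81 \left(-8\right) = -648$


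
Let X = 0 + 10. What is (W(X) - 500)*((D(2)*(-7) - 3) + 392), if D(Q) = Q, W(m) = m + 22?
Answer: -175500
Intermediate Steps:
X = 10
W(m) = 22 + m
(W(X) - 500)*((D(2)*(-7) - 3) + 392) = ((22 + 10) - 500)*((2*(-7) - 3) + 392) = (32 - 500)*((-14 - 3) + 392) = -468*(-17 + 392) = -468*375 = -175500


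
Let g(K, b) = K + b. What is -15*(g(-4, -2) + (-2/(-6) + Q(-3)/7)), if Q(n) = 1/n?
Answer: 600/7 ≈ 85.714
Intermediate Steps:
-15*(g(-4, -2) + (-2/(-6) + Q(-3)/7)) = -15*((-4 - 2) + (-2/(-6) + 1/(-3*7))) = -15*(-6 + (-2*(-⅙) - ⅓*⅐)) = -15*(-6 + (⅓ - 1/21)) = -15*(-6 + 2/7) = -15*(-40/7) = 600/7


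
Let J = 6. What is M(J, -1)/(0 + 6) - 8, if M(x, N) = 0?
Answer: -8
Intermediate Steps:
M(J, -1)/(0 + 6) - 8 = 0/(0 + 6) - 8 = 0/6 - 8 = 0*(⅙) - 8 = 0 - 8 = -8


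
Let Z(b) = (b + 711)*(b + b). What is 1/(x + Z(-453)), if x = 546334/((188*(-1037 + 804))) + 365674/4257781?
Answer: -93253919462/21799072242674055 ≈ -4.2779e-6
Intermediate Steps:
Z(b) = 2*b*(711 + b) (Z(b) = (711 + b)*(2*b) = 2*b*(711 + b))
x = -1155076270479/93253919462 (x = 546334/((188*(-233))) + 365674*(1/4257781) = 546334/(-43804) + 365674/4257781 = 546334*(-1/43804) + 365674/4257781 = -273167/21902 + 365674/4257781 = -1155076270479/93253919462 ≈ -12.386)
1/(x + Z(-453)) = 1/(-1155076270479/93253919462 + 2*(-453)*(711 - 453)) = 1/(-1155076270479/93253919462 + 2*(-453)*258) = 1/(-1155076270479/93253919462 - 233748) = 1/(-21799072242674055/93253919462) = -93253919462/21799072242674055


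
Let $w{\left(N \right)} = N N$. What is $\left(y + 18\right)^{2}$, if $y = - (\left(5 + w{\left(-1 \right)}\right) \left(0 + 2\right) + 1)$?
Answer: $25$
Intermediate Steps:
$w{\left(N \right)} = N^{2}$
$y = -13$ ($y = - (\left(5 + \left(-1\right)^{2}\right) \left(0 + 2\right) + 1) = - (\left(5 + 1\right) 2 + 1) = - (6 \cdot 2 + 1) = - (12 + 1) = \left(-1\right) 13 = -13$)
$\left(y + 18\right)^{2} = \left(-13 + 18\right)^{2} = 5^{2} = 25$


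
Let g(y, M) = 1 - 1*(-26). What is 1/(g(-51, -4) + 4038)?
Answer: 1/4065 ≈ 0.00024600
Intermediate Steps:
g(y, M) = 27 (g(y, M) = 1 + 26 = 27)
1/(g(-51, -4) + 4038) = 1/(27 + 4038) = 1/4065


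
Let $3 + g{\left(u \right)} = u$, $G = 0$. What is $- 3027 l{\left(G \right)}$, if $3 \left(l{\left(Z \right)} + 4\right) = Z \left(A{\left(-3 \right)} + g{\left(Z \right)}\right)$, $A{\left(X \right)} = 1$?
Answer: $12108$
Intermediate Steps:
$g{\left(u \right)} = -3 + u$
$l{\left(Z \right)} = -4 + \frac{Z \left(-2 + Z\right)}{3}$ ($l{\left(Z \right)} = -4 + \frac{Z \left(1 + \left(-3 + Z\right)\right)}{3} = -4 + \frac{Z \left(-2 + Z\right)}{3}$)
$- 3027 l{\left(G \right)} = - 3027 \left(-4 + \frac{1}{3} \cdot 0 + \frac{1}{3} \cdot 0 \left(-3 + 0\right)\right) = - 3027 \left(-4 + 0 + \frac{1}{3} \cdot 0 \left(-3\right)\right) = - 3027 \left(-4 + 0 + 0\right) = \left(-3027\right) \left(-4\right) = 12108$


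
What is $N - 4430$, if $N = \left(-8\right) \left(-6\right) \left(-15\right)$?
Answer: $-5150$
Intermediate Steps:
$N = -720$ ($N = 48 \left(-15\right) = -720$)
$N - 4430 = -720 - 4430 = -5150$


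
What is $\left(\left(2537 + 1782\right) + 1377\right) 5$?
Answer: $28480$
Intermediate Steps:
$\left(\left(2537 + 1782\right) + 1377\right) 5 = \left(4319 + 1377\right) 5 = 5696 \cdot 5 = 28480$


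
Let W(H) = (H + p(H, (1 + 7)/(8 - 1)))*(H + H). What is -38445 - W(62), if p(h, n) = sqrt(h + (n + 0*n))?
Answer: -46133 - 124*sqrt(3094)/7 ≈ -47118.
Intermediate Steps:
p(h, n) = sqrt(h + n) (p(h, n) = sqrt(h + (n + 0)) = sqrt(h + n))
W(H) = 2*H*(H + sqrt(8/7 + H)) (W(H) = (H + sqrt(H + (1 + 7)/(8 - 1)))*(H + H) = (H + sqrt(H + 8/7))*(2*H) = (H + sqrt(8/7 + H))*(2*H) = 2*H*(H + sqrt(8/7 + H)))
-38445 - W(62) = -38445 - 2*62*(sqrt(56 + 49*62) + 7*62)/7 = -38445 - 2*62*(sqrt(56 + 3038) + 434)/7 = -38445 - 2*62*(sqrt(3094) + 434)/7 = -38445 - 2*62*(434 + sqrt(3094))/7 = -38445 - (7688 + 124*sqrt(3094)/7) = -38445 + (-7688 - 124*sqrt(3094)/7) = -46133 - 124*sqrt(3094)/7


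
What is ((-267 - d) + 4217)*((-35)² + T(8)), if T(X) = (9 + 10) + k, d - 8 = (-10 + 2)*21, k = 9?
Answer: 5149830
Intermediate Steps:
d = -160 (d = 8 + (-10 + 2)*21 = 8 - 8*21 = 8 - 168 = -160)
T(X) = 28 (T(X) = (9 + 10) + 9 = 19 + 9 = 28)
((-267 - d) + 4217)*((-35)² + T(8)) = ((-267 - 1*(-160)) + 4217)*((-35)² + 28) = ((-267 + 160) + 4217)*(1225 + 28) = (-107 + 4217)*1253 = 4110*1253 = 5149830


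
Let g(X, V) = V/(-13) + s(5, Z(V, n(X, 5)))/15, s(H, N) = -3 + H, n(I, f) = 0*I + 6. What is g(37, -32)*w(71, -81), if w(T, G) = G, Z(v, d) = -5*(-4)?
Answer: -13662/65 ≈ -210.18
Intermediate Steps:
n(I, f) = 6 (n(I, f) = 0 + 6 = 6)
Z(v, d) = 20
g(X, V) = 2/15 - V/13 (g(X, V) = V/(-13) + (-3 + 5)/15 = V*(-1/13) + 2*(1/15) = -V/13 + 2/15 = 2/15 - V/13)
g(37, -32)*w(71, -81) = (2/15 - 1/13*(-32))*(-81) = (2/15 + 32/13)*(-81) = (506/195)*(-81) = -13662/65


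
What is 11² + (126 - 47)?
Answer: 200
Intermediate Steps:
11² + (126 - 47) = 121 + 79 = 200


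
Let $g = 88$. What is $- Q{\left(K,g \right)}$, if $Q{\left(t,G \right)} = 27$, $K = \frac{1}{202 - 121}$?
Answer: $-27$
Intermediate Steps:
$K = \frac{1}{81} \approx 0.012346$
$- Q{\left(K,g \right)} = \left(-1\right) 27 = -27$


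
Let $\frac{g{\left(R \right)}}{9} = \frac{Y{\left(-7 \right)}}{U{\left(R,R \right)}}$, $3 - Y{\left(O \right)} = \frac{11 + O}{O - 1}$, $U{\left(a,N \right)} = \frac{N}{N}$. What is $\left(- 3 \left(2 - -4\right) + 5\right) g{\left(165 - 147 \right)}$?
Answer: $- \frac{819}{2} \approx -409.5$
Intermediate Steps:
$U{\left(a,N \right)} = 1$
$Y{\left(O \right)} = 3 - \frac{11 + O}{-1 + O}$ ($Y{\left(O \right)} = 3 - \frac{11 + O}{O - 1} = 3 - \frac{11 + O}{-1 + O}$)
$g{\left(R \right)} = \frac{63}{2}$ ($g{\left(R \right)} = 9 \frac{2 \frac{1}{-1 - 7} \left(-7 - 7\right)}{1} = 9 \cdot 2 \frac{1}{-8} \left(-14\right) 1 = 9 \cdot 2 \left(- \frac{1}{8}\right) \left(-14\right) 1 = 9 \cdot \frac{7}{2} \cdot 1 = 9 \cdot \frac{7}{2} = \frac{63}{2}$)
$\left(- 3 \left(2 - -4\right) + 5\right) g{\left(165 - 147 \right)} = \left(- 3 \left(2 - -4\right) + 5\right) \frac{63}{2} = \left(- 3 \left(2 + 4\right) + 5\right) \frac{63}{2} = \left(\left(-3\right) 6 + 5\right) \frac{63}{2} = \left(-18 + 5\right) \frac{63}{2} = \left(-13\right) \frac{63}{2} = - \frac{819}{2}$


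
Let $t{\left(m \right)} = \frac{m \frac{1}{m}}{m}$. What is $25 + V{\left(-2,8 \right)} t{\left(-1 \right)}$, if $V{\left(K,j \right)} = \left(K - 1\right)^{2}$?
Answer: $16$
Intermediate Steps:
$V{\left(K,j \right)} = \left(-1 + K\right)^{2}$
$t{\left(m \right)} = \frac{1}{m}$ ($t{\left(m \right)} = 1 \frac{1}{m} = \frac{1}{m}$)
$25 + V{\left(-2,8 \right)} t{\left(-1 \right)} = 25 + \frac{\left(-1 - 2\right)^{2}}{-1} = 25 + \left(-3\right)^{2} \left(-1\right) = 25 + 9 \left(-1\right) = 25 - 9 = 16$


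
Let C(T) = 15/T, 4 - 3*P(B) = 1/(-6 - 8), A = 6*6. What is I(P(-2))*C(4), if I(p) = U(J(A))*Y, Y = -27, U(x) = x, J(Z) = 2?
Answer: -405/2 ≈ -202.50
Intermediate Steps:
A = 36
P(B) = 19/14 (P(B) = 4/3 - 1/(3*(-6 - 8)) = 4/3 - ⅓/(-14) = 4/3 - ⅓*(-1/14) = 4/3 + 1/42 = 19/14)
I(p) = -54 (I(p) = 2*(-27) = -54)
I(P(-2))*C(4) = -810/4 = -54*15/4 = -405/2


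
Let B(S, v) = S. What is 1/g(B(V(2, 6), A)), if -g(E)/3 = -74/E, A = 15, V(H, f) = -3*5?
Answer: -5/74 ≈ -0.067568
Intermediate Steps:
V(H, f) = -15
g(E) = 222/E (g(E) = -(-222)/E = 222/E)
1/g(B(V(2, 6), A)) = 1/(222/(-15)) = 1/(222*(-1/15)) = 1/(-74/5) = -5/74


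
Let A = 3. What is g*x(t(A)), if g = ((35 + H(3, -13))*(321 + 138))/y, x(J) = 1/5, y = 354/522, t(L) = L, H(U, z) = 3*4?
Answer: 1876851/295 ≈ 6362.2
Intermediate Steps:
H(U, z) = 12
y = 59/87 (y = 354*(1/522) = 59/87 ≈ 0.67816)
x(J) = 1/5
g = 1876851/59 (g = ((35 + 12)*(321 + 138))/(59/87) = (47*459)*(87/59) = 21573*(87/59) = 1876851/59 ≈ 31811.)
g*x(t(A)) = (1876851/59)*(1/5) = 1876851/295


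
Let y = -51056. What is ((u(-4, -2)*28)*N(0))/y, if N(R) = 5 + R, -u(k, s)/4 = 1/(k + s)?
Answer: -35/19146 ≈ -0.0018281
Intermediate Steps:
u(k, s) = -4/(k + s)
((u(-4, -2)*28)*N(0))/y = ((-4/(-4 - 2)*28)*(5 + 0))/(-51056) = ((-4/(-6)*28)*5)*(-1/51056) = ((-4*(-1/6)*28)*5)*(-1/51056) = (((2/3)*28)*5)*(-1/51056) = ((56/3)*5)*(-1/51056) = (280/3)*(-1/51056) = -35/19146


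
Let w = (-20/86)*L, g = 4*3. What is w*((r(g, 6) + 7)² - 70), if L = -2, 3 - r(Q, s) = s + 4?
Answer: -1400/43 ≈ -32.558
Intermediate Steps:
g = 12
r(Q, s) = -1 - s (r(Q, s) = 3 - (s + 4) = 3 - (4 + s) = 3 + (-4 - s) = -1 - s)
w = 20/43 (w = -20/86*(-2) = -20*1/86*(-2) = -10/43*(-2) = 20/43 ≈ 0.46512)
w*((r(g, 6) + 7)² - 70) = 20*(((-1 - 1*6) + 7)² - 70)/43 = 20*(((-1 - 6) + 7)² - 70)/43 = 20*((-7 + 7)² - 70)/43 = 20*(0² - 70)/43 = 20*(0 - 70)/43 = (20/43)*(-70) = -1400/43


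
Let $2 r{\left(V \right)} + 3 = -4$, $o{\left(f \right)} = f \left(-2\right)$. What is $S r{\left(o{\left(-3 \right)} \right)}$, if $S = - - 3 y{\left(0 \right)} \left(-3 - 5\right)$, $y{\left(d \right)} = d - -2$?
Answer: $168$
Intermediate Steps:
$o{\left(f \right)} = - 2 f$
$y{\left(d \right)} = 2 + d$ ($y{\left(d \right)} = d + 2 = 2 + d$)
$r{\left(V \right)} = - \frac{7}{2}$ ($r{\left(V \right)} = - \frac{3}{2} + \frac{1}{2} \left(-4\right) = - \frac{3}{2} - 2 = - \frac{7}{2}$)
$S = -48$ ($S = - - 3 \left(2 + 0\right) \left(-3 - 5\right) = - \left(-3\right) 2 \left(-8\right) = - \left(-6\right) \left(-8\right) = \left(-1\right) 48 = -48$)
$S r{\left(o{\left(-3 \right)} \right)} = \left(-48\right) \left(- \frac{7}{2}\right) = 168$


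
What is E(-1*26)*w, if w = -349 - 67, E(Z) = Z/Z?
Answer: -416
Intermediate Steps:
E(Z) = 1
w = -416
E(-1*26)*w = 1*(-416) = -416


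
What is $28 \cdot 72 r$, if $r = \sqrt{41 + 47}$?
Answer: $4032 \sqrt{22} \approx 18912.0$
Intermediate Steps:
$r = 2 \sqrt{22}$ ($r = \sqrt{88} = 2 \sqrt{22} \approx 9.3808$)
$28 \cdot 72 r = 28 \cdot 72 \cdot 2 \sqrt{22} = 2016 \cdot 2 \sqrt{22} = 4032 \sqrt{22}$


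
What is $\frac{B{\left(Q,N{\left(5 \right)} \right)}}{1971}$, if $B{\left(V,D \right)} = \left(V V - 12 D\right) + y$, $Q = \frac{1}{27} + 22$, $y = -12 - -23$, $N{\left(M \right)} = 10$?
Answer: $\frac{274564}{1436859} \approx 0.19109$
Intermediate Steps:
$y = 11$ ($y = -12 + 23 = 11$)
$Q = \frac{595}{27}$ ($Q = \frac{1}{27} + 22 = \frac{595}{27} \approx 22.037$)
$B{\left(V,D \right)} = 11 + V^{2} - 12 D$ ($B{\left(V,D \right)} = \left(V V - 12 D\right) + 11 = \left(V^{2} - 12 D\right) + 11 = 11 + V^{2} - 12 D$)
$\frac{B{\left(Q,N{\left(5 \right)} \right)}}{1971} = \frac{11 + \left(\frac{595}{27}\right)^{2} - 120}{1971} = \left(11 + \frac{354025}{729} - 120\right) \frac{1}{1971} = \frac{274564}{729} \cdot \frac{1}{1971} = \frac{274564}{1436859}$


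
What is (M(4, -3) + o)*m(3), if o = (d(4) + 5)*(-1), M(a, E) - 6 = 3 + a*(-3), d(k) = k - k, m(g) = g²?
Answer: -72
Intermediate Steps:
d(k) = 0
M(a, E) = 9 - 3*a (M(a, E) = 6 + (3 + a*(-3)) = 6 + (3 - 3*a) = 9 - 3*a)
o = -5 (o = (0 + 5)*(-1) = 5*(-1) = -5)
(M(4, -3) + o)*m(3) = ((9 - 3*4) - 5)*3² = ((9 - 12) - 5)*9 = (-3 - 5)*9 = -8*9 = -72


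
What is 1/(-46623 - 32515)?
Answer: -1/79138 ≈ -1.2636e-5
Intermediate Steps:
1/(-46623 - 32515) = 1/(-79138) = -1/79138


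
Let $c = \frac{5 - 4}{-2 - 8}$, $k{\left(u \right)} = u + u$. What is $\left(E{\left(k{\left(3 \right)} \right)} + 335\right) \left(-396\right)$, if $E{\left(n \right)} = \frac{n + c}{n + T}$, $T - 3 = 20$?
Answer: $- \frac{19247382}{145} \approx -1.3274 \cdot 10^{5}$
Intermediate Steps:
$k{\left(u \right)} = 2 u$
$T = 23$ ($T = 3 + 20 = 23$)
$c = - \frac{1}{10}$ ($c = 1 \frac{1}{-10} = 1 \left(- \frac{1}{10}\right) = - \frac{1}{10} \approx -0.1$)
$E{\left(n \right)} = \frac{- \frac{1}{10} + n}{23 + n}$ ($E{\left(n \right)} = \frac{n - \frac{1}{10}}{n + 23} = \frac{- \frac{1}{10} + n}{23 + n}$)
$\left(E{\left(k{\left(3 \right)} \right)} + 335\right) \left(-396\right) = \left(\frac{- \frac{1}{10} + 2 \cdot 3}{23 + 2 \cdot 3} + 335\right) \left(-396\right) = \left(\frac{- \frac{1}{10} + 6}{23 + 6} + 335\right) \left(-396\right) = \left(\frac{1}{29} \cdot \frac{59}{10} + 335\right) \left(-396\right) = \left(\frac{59}{290} + 335\right) \left(-396\right) = \frac{97209}{290} \left(-396\right) = - \frac{19247382}{145}$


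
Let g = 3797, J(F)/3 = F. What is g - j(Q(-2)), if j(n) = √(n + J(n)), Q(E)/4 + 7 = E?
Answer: 3797 - 12*I ≈ 3797.0 - 12.0*I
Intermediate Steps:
Q(E) = -28 + 4*E
J(F) = 3*F
j(n) = 2*√n (j(n) = √(n + 3*n) = √(4*n) = 2*√n)
g - j(Q(-2)) = 3797 - 2*√(-28 + 4*(-2)) = 3797 - 2*√(-28 - 8) = 3797 - 2*√(-36) = 3797 - 2*6*I = 3797 - 12*I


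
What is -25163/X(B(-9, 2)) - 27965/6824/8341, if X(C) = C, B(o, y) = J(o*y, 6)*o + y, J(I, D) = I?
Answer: -358064245163/2333678344 ≈ -153.43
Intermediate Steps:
B(o, y) = y + y*o² (B(o, y) = (o*y)*o + y = y*o² + y = y + y*o²)
-25163/X(B(-9, 2)) - 27965/6824/8341 = -25163*1/(2*(1 + (-9)²)) - 27965/6824/8341 = -25163*1/(2*(1 + 81)) - 27965*1/6824*(1/8341) = -25163/(2*82) - 27965/6824*1/8341 = -25163/164 - 27965/56918984 = -358064245163/2333678344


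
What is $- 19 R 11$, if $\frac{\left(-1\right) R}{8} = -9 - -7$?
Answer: $-3344$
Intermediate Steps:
$R = 16$ ($R = - 8 \left(-9 - -7\right) = - 8 \left(-9 + 7\right) = \left(-8\right) \left(-2\right) = 16$)
$- 19 R 11 = \left(-19\right) 16 \cdot 11 = \left(-304\right) 11 = -3344$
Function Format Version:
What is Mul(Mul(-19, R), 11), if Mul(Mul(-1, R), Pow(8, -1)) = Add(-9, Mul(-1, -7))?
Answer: -3344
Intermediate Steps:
R = 16 (R = Mul(-8, Add(-9, Mul(-1, -7))) = Mul(-8, Add(-9, 7)) = Mul(-8, -2) = 16)
Mul(Mul(-19, R), 11) = Mul(Mul(-19, 16), 11) = Mul(-304, 11) = -3344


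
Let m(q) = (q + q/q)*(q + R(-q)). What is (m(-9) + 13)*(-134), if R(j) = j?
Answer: -1742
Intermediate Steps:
m(q) = 0 (m(q) = (q + q/q)*(q - q) = (q + 1)*0 = (1 + q)*0 = 0)
(m(-9) + 13)*(-134) = (0 + 13)*(-134) = 13*(-134) = -1742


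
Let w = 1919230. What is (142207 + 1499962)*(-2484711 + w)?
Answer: -928615368289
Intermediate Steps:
(142207 + 1499962)*(-2484711 + w) = (142207 + 1499962)*(-2484711 + 1919230) = 1642169*(-565481) = -928615368289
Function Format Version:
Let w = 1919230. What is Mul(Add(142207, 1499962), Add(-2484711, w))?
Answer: -928615368289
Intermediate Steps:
Mul(Add(142207, 1499962), Add(-2484711, w)) = Mul(Add(142207, 1499962), Add(-2484711, 1919230)) = Mul(1642169, -565481) = -928615368289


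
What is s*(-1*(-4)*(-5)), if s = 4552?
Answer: -91040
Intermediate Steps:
s*(-1*(-4)*(-5)) = 4552*(-1*(-4)*(-5)) = 4552*(4*(-5)) = 4552*(-20) = -91040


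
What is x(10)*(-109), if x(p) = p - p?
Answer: 0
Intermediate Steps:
x(p) = 0
x(10)*(-109) = 0*(-109) = 0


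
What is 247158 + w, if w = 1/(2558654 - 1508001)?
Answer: 259677294175/1050653 ≈ 2.4716e+5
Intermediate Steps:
w = 1/1050653 ≈ 9.5179e-7
247158 + w = 247158 + 1/1050653 = 259677294175/1050653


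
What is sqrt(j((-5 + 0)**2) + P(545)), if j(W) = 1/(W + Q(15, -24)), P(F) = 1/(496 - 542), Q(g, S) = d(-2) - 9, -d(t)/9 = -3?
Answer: sqrt(5934)/1978 ≈ 0.038945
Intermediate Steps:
d(t) = 27 (d(t) = -9*(-3) = 27)
Q(g, S) = 18 (Q(g, S) = 27 - 9 = 18)
P(F) = -1/46 (P(F) = 1/(-46) = -1/46)
j(W) = 1/(18 + W) (j(W) = 1/(W + 18) = 1/(18 + W))
sqrt(j((-5 + 0)**2) + P(545)) = sqrt(1/(18 + (-5 + 0)**2) - 1/46) = sqrt(1/(18 + (-5)**2) - 1/46) = sqrt(1/(18 + 25) - 1/46) = sqrt(1/43 - 1/46) = sqrt(3/1978) = sqrt(5934)/1978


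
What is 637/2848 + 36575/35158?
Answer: 63280623/50064992 ≈ 1.2640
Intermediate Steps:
637/2848 + 36575/35158 = 63280623/50064992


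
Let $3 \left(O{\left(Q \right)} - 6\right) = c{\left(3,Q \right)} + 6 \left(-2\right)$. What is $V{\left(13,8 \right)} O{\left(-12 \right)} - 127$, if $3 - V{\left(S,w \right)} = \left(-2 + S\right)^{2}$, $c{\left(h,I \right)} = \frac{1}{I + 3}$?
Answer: $- \frac{9683}{27} \approx -358.63$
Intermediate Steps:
$c{\left(h,I \right)} = \frac{1}{3 + I}$
$V{\left(S,w \right)} = 3 - \left(-2 + S\right)^{2}$
$O{\left(Q \right)} = 2 + \frac{1}{3 \left(3 + Q\right)}$ ($O{\left(Q \right)} = 6 + \frac{\frac{1}{3 + Q} + 6 \left(-2\right)}{3} = 6 + \frac{\frac{1}{3 + Q} - 12}{3} = 6 + \frac{-12 + \frac{1}{3 + Q}}{3} = 6 - \left(4 - \frac{1}{3 \left(3 + Q\right)}\right) = 2 + \frac{1}{3 \left(3 + Q\right)}$)
$V{\left(13,8 \right)} O{\left(-12 \right)} - 127 = \left(3 - \left(-2 + 13\right)^{2}\right) \frac{19 + 6 \left(-12\right)}{3 \left(3 - 12\right)} - 127 = \left(3 - 11^{2}\right) \frac{19 - 72}{3 \left(-9\right)} - 127 = \left(3 - 121\right) \frac{1}{3} \left(- \frac{1}{9}\right) \left(-53\right) - 127 = \left(3 - 121\right) \frac{53}{27} - 127 = \left(-118\right) \frac{53}{27} - 127 = - \frac{6254}{27} - 127 = - \frac{9683}{27}$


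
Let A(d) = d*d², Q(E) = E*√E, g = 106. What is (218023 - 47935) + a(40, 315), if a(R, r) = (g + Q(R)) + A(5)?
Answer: 170319 + 80*√10 ≈ 1.7057e+5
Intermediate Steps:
Q(E) = E^(3/2)
A(d) = d³
a(R, r) = 231 + R^(3/2) (a(R, r) = (106 + R^(3/2)) + 5³ = (106 + R^(3/2)) + 125 = 231 + R^(3/2))
(218023 - 47935) + a(40, 315) = (218023 - 47935) + (231 + 40^(3/2)) = 170088 + (231 + 80*√10) = 170319 + 80*√10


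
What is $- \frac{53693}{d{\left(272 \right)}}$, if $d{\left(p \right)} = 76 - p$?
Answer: $\frac{53693}{196} \approx 273.94$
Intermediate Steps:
$- \frac{53693}{d{\left(272 \right)}} = - \frac{53693}{76 - 272} = - \frac{53693}{-196} = \left(-53693\right) \left(- \frac{1}{196}\right) = \frac{53693}{196}$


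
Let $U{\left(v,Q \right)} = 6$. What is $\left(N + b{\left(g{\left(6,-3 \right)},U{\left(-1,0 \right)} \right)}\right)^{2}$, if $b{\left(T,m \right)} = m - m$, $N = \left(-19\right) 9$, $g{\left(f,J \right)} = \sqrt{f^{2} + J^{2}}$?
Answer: $29241$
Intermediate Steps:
$g{\left(f,J \right)} = \sqrt{J^{2} + f^{2}}$
$N = -171$
$b{\left(T,m \right)} = 0$
$\left(N + b{\left(g{\left(6,-3 \right)},U{\left(-1,0 \right)} \right)}\right)^{2} = \left(-171 + 0\right)^{2} = \left(-171\right)^{2} = 29241$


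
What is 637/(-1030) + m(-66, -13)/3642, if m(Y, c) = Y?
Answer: -397989/625210 ≈ -0.63657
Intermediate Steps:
637/(-1030) + m(-66, -13)/3642 = 637/(-1030) - 66/3642 = 637*(-1/1030) - 66*1/3642 = -637/1030 - 11/607 = -397989/625210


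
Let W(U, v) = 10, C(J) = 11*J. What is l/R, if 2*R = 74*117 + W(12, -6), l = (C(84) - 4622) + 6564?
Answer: 1433/2167 ≈ 0.66128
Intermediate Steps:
l = 2866 (l = (11*84 - 4622) + 6564 = (924 - 4622) + 6564 = -3698 + 6564 = 2866)
R = 4334 (R = (74*117 + 10)/2 = (8658 + 10)/2 = (½)*8668 = 4334)
l/R = 2866/4334 = 2866*(1/4334) = 1433/2167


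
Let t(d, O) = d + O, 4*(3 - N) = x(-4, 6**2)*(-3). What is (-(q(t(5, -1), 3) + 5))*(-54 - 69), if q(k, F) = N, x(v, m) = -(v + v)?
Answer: 1722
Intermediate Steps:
x(v, m) = -2*v
N = 9 (N = 3 - (-2*(-4))*(-3)/4 = 3 - 2*(-3) = 3 - 1/4*(-24) = 3 + 6 = 9)
t(d, O) = O + d
q(k, F) = 9
(-(q(t(5, -1), 3) + 5))*(-54 - 69) = (-(9 + 5))*(-54 - 69) = -1*14*(-123) = -14*(-123) = 1722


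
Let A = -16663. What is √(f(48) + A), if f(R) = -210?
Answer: I*√16873 ≈ 129.9*I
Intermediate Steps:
√(f(48) + A) = √(-210 - 16663) = √(-16873) = I*√16873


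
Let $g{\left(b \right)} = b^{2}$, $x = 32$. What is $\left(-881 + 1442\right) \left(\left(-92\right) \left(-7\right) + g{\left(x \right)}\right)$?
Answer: $935748$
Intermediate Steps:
$\left(-881 + 1442\right) \left(\left(-92\right) \left(-7\right) + g{\left(x \right)}\right) = \left(-881 + 1442\right) \left(\left(-92\right) \left(-7\right) + 32^{2}\right) = 561 \left(644 + 1024\right) = 561 \cdot 1668 = 935748$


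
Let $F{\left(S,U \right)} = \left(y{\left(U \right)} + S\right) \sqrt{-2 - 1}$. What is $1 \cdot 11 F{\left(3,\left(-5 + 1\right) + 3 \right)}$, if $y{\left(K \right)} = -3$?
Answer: $0$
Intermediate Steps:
$F{\left(S,U \right)} = i \sqrt{3} \left(-3 + S\right)$ ($F{\left(S,U \right)} = \left(-3 + S\right) \sqrt{-2 - 1} = \left(-3 + S\right) \sqrt{-3} = \left(-3 + S\right) i \sqrt{3} = i \sqrt{3} \left(-3 + S\right)$)
$1 \cdot 11 F{\left(3,\left(-5 + 1\right) + 3 \right)} = 1 \cdot 11 i \sqrt{3} \left(-3 + 3\right) = 11 i \sqrt{3} \cdot 0 = 11 \cdot 0 = 0$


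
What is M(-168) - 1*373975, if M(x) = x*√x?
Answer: -373975 - 336*I*√42 ≈ -3.7398e+5 - 2177.5*I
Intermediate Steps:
M(x) = x^(3/2)
M(-168) - 1*373975 = (-168)^(3/2) - 1*373975 = -336*I*√42 - 373975 = -373975 - 336*I*√42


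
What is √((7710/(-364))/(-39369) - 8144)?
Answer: 9*I*√573537410339894/2388386 ≈ 90.244*I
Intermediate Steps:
√((7710/(-364))/(-39369) - 8144) = √((7710*(-1/364))*(-1/39369) - 8144) = √(-3855/182*(-1/39369) - 8144) = √(1285/2388386 - 8144) = √(-19451014299/2388386) = 9*I*√573537410339894/2388386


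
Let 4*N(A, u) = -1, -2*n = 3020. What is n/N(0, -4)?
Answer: 6040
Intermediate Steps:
n = -1510 (n = -½*3020 = -1510)
N(A, u) = -¼ (N(A, u) = (¼)*(-1) = -¼)
n/N(0, -4) = -1510/(-¼) = -4*(-1510) = 6040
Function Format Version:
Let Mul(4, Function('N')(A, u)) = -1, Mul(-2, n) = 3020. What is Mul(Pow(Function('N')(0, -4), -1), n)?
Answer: 6040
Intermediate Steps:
n = -1510 (n = Mul(Rational(-1, 2), 3020) = -1510)
Function('N')(A, u) = Rational(-1, 4) (Function('N')(A, u) = Mul(Rational(1, 4), -1) = Rational(-1, 4))
Mul(Pow(Function('N')(0, -4), -1), n) = Mul(Pow(Rational(-1, 4), -1), -1510) = Mul(-4, -1510) = 6040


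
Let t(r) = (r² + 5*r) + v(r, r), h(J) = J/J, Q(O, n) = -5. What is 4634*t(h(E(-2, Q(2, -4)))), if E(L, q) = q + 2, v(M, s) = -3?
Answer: 13902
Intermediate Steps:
E(L, q) = 2 + q
h(J) = 1
t(r) = -3 + r² + 5*r (t(r) = (r² + 5*r) - 3 = -3 + r² + 5*r)
4634*t(h(E(-2, Q(2, -4)))) = 4634*(-3 + 1² + 5*1) = 4634*(-3 + 1 + 5) = 4634*3 = 13902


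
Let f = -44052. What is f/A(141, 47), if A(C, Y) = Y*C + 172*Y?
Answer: -44052/14711 ≈ -2.9945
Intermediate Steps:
A(C, Y) = 172*Y + C*Y (A(C, Y) = C*Y + 172*Y = 172*Y + C*Y)
f/A(141, 47) = -44052*1/(47*(172 + 141)) = -44052/(47*313) = -44052/14711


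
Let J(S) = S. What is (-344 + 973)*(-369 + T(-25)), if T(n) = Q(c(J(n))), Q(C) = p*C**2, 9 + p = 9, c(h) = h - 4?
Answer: -232101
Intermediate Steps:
c(h) = -4 + h
p = 0 (p = -9 + 9 = 0)
Q(C) = 0 (Q(C) = 0*C**2 = 0)
T(n) = 0
(-344 + 973)*(-369 + T(-25)) = (-344 + 973)*(-369 + 0) = 629*(-369) = -232101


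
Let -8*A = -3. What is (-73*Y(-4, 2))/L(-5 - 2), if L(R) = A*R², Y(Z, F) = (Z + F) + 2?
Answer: 0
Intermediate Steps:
A = 3/8 (A = -⅛*(-3) = 3/8 ≈ 0.37500)
Y(Z, F) = 2 + F + Z (Y(Z, F) = (F + Z) + 2 = 2 + F + Z)
L(R) = 3*R²/8
(-73*Y(-4, 2))/L(-5 - 2) = (-73*(2 + 2 - 4))/((3*(-5 - 2)²/8)) = (-73*0)/(((3/8)*(-7)²)) = 0/((3/8)*49) = 0/(147/8) = (8/147)*0 = 0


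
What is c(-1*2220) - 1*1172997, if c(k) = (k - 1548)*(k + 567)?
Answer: 5055507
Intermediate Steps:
c(k) = (-1548 + k)*(567 + k)
c(-1*2220) - 1*1172997 = (-877716 + (-1*2220)**2 - (-981)*2220) - 1*1172997 = (-877716 + (-2220)**2 - 981*(-2220)) - 1172997 = (-877716 + 4928400 + 2177820) - 1172997 = 6228504 - 1172997 = 5055507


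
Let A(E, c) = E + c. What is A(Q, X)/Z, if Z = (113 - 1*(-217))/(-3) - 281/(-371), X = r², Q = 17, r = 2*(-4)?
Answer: -30051/40529 ≈ -0.74147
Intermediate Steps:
r = -8
X = 64 (X = (-8)² = 64)
Z = -40529/371 (Z = (113 + 217)*(-⅓) - 281*(-1/371) = 330*(-⅓) + 281/371 = -110 + 281/371 = -40529/371 ≈ -109.24)
A(Q, X)/Z = (17 + 64)/(-40529/371) = 81*(-371/40529) = -30051/40529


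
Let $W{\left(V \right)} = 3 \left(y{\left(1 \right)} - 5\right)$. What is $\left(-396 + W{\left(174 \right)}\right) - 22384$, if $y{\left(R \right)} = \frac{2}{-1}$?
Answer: $-22801$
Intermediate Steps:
$y{\left(R \right)} = -2$ ($y{\left(R \right)} = 2 \left(-1\right) = -2$)
$W{\left(V \right)} = -21$ ($W{\left(V \right)} = 3 \left(-2 - 5\right) = 3 \left(-7\right) = -21$)
$\left(-396 + W{\left(174 \right)}\right) - 22384 = \left(-396 - 21\right) - 22384 = -417 - 22384 = -22801$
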